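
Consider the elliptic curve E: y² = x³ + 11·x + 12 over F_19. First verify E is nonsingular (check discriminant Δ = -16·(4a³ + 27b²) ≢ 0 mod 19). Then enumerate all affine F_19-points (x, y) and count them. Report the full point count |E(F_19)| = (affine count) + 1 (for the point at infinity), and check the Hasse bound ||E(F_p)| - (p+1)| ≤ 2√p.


Affine points = {(1, 9), (1, 10), (2, 2), (2, 17), (4, 5), (4, 14), (6, 3), (6, 16), (8, 2), (8, 17), (9, 2), (9, 17), (10, 1), (10, 18), (11, 1), (11, 18), (16, 3), (16, 16), (17, 1), (17, 18), (18, 0)}; affine count = 21; |E(F_19)| = 22.

Discriminant check: Δ ∝ 4a³ + 27b² = 4·11³ + 27·12² = 4·1331 + 27·144 ≡ 16 (mod 19). Nonzero ⇒ E is nonsingular.
For each x ∈ F_19, compute rhs = x³ + 11·x + 12 mod 19, then count y ∈ F_19 with y² ≡ rhs.
  x = 0: rhs = 12, matching y values: none (0 points).
  x = 1: rhs = 5, matching y values: 9, 10 (2 points).
  x = 2: rhs = 4, matching y values: 2, 17 (2 points).
  x = 3: rhs = 15, matching y values: none (0 points).
  x = 4: rhs = 6, matching y values: 5, 14 (2 points).
  x = 5: rhs = 2, matching y values: none (0 points).
  x = 6: rhs = 9, matching y values: 3, 16 (2 points).
  x = 7: rhs = 14, matching y values: none (0 points).
  x = 8: rhs = 4, matching y values: 2, 17 (2 points).
  x = 9: rhs = 4, matching y values: 2, 17 (2 points).
  x = 10: rhs = 1, matching y values: 1, 18 (2 points).
  x = 11: rhs = 1, matching y values: 1, 18 (2 points).
  x = 12: rhs = 10, matching y values: none (0 points).
  x = 13: rhs = 15, matching y values: none (0 points).
  x = 14: rhs = 3, matching y values: none (0 points).
  x = 15: rhs = 18, matching y values: none (0 points).
  x = 16: rhs = 9, matching y values: 3, 16 (2 points).
  x = 17: rhs = 1, matching y values: 1, 18 (2 points).
  x = 18: rhs = 0, matching y values: 0 (1 points).
Total affine count: 21.
Full point count |E(F_19)| = 21 + 1 = 22.
Hasse bound: |22 − (19+1)| = |2| = 2 ≤ 2√19 ≈ 8.7178 ✓.


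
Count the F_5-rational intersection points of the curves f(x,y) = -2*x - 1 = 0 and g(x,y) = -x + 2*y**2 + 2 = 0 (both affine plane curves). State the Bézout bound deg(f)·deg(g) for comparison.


Common zeros: {(2, 0)}; count = 1; Bézout bound = 2.

deg(f) = 1, deg(g) = 2, so Bézout bound = 2.
Scan x ∈ F_5. For each x, list the y ∈ F_5 with f(x, y) ≡ 0 and those with g(x, y) ≡ 0 (mod 5); the common zeros in that column are the intersection.
  x = 0: f ≡ 0 at y ∈ ∅; g ≡ 0 at y ∈ {2, 3}; common: ∅.
  x = 1: f ≡ 0 at y ∈ ∅; g ≡ 0 at y ∈ ∅; common: ∅.
  x = 2: f ≡ 0 at y ∈ {0, 1, 2, 3, 4}; g ≡ 0 at y ∈ {0}; common: {0}.
  x = 3: f ≡ 0 at y ∈ ∅; g ≡ 0 at y ∈ ∅; common: ∅.
  x = 4: f ≡ 0 at y ∈ ∅; g ≡ 0 at y ∈ {1, 4}; common: ∅.
Collecting: common zeros = {(2, 0)}, so the count is 1.
Comparison with the Bézout bound: 1 ≤ 2 = deg(f)·deg(g), as expected for curves with no common component (the affine F_5-count falls short of the bound because intersections may lie at infinity, over extension fields, or carry multiplicity).


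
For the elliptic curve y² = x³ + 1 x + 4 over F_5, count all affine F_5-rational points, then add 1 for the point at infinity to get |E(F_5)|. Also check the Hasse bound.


Affine points = {(0, 2), (0, 3), (1, 1), (1, 4), (2, 2), (2, 3), (3, 2), (3, 3)}; affine count = 8; |E(F_5)| = 9.

Discriminant check: Δ ∝ 4a³ + 27b² = 4·1³ + 27·4² = 4·1 + 27·16 ≡ 1 (mod 5). Nonzero ⇒ E is nonsingular.
For each x ∈ F_5, compute rhs = x³ + 1·x + 4 mod 5, then count y ∈ F_5 with y² ≡ rhs.
  x = 0: rhs = 4, matching y values: 2, 3 (2 points).
  x = 1: rhs = 1, matching y values: 1, 4 (2 points).
  x = 2: rhs = 4, matching y values: 2, 3 (2 points).
  x = 3: rhs = 4, matching y values: 2, 3 (2 points).
  x = 4: rhs = 2, matching y values: none (0 points).
Total affine count: 8.
Full point count |E(F_5)| = 8 + 1 = 9.
Hasse bound: |9 − (5+1)| = |3| = 3 ≤ 2√5 ≈ 4.4721 ✓.


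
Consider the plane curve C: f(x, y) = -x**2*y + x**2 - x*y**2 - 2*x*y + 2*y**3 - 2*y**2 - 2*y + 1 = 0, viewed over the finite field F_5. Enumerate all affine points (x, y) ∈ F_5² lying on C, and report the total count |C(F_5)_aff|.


Affine F_5-points: {(0, 2), (2, 0), (2, 2), (3, 0), (3, 1), (3, 4), (4, 4)}; count = 7.

For each of the 25 pairs (x, y) ∈ F_5², evaluate f(x, y) mod 5. Record the zeros.
  x = 0: [0↦1, 1↦4, 2↦0, 3↦1, 4↦4]  zeros at y ∈ {2}
  x = 1: [0↦2, 1↦1, 2↦1, 3↦4, 4↦2]  zeros at y ∈ ∅
  x = 2: [0↦0, 1↦3, 2↦0, 3↦3, 4↦4]  zeros at y ∈ {0, 2}
  x = 3: [0↦0, 1↦0, 2↦2, 3↦3, 4↦0]  zeros at y ∈ {0, 1, 4}
  x = 4: [0↦2, 1↦2, 2↦2, 3↦4, 4↦0]  zeros at y ∈ {4}
Collecting zeros: affine points = {(0, 2), (2, 0), (2, 2), (3, 0), (3, 1), (3, 4), (4, 4)}.
Total count |C(F_5)_aff| = 7.


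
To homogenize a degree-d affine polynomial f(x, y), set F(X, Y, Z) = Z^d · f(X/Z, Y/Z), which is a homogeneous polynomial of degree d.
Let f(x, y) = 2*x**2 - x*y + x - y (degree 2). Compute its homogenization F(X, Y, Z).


F(X, Y, Z) = 2*X**2 - X*Y + X*Z - Y*Z

deg(f) = 2.
Substitute x = X/Z, y = Y/Z into f, then multiply by Z^2.
  monomial 2·x^2·y^0 ↦ 2·X^2·Y^0·Z^0.
  monomial -1·x^1·y^1 ↦ -1·X^1·Y^1·Z^0.
  monomial 1·x^1·y^0 ↦ 1·X^1·Y^0·Z^1.
  monomial -1·x^0·y^1 ↦ -1·X^0·Y^1·Z^1.
Collecting: F(X, Y, Z) = 2*X**2 - X*Y + X*Z - Y*Z.


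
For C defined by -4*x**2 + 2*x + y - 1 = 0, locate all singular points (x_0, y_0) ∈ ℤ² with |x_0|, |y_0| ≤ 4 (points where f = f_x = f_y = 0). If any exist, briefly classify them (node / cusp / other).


No singular points in the scanned grid; C is smooth there.

Compute partial derivatives:
  f_x = 2 - 8*x.
  f_y = 1.
f_y = 1 is a nonzero constant, so f_y never vanishes: no point (x, y) can satisfy f = f_x = f_y = 0. In particular no (x, y) ∈ {−4, ..., 4}² is singular; the curve is smooth.


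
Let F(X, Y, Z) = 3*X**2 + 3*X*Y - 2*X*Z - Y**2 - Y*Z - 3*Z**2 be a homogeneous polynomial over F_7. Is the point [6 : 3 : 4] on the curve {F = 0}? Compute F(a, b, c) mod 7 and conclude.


F(6,3,4) ≡ 3 (mod 7); P is NOT on the curve.

Evaluate F(6, 3, 4) term-by-term (mod 7).
  3*X**2 ↦ 3·36·1·1 = 108
  3*X*Y ↦ 3·6·3·1 = 54
  -2*X*Z ↦ -2·6·1·4 = -48
  -Y**2 ↦ -1·1·9·1 = -9
  -Y*Z ↦ -1·1·3·4 = -12
  -3*Z**2 ↦ -3·1·1·16 = -48
Sum: F(6, 3, 4) = (108) + (54) + (-48) + (-9) + (-12) + (-48) = 45.
Reducing mod 7: 45 ≡ 3 (mod 7).
Since F(a, b, c) ≡ 3 ≠ 0 (mod 7), P does NOT lie on the curve.


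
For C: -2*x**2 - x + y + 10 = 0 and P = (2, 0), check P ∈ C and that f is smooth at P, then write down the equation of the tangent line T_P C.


Tangent line at P: -9*x + y + 18 = 0.

Step 1: f(2, 0) = 0, so P lies on C.
Step 2: partial derivatives
  f_x(x, y) = -4*x - 1, f_y(x, y) = 1.
  f_x(P) = -9, f_y(P) = 1 (gradient nonzero, so P is smooth).
Step 3: tangent line at P: -9·(x − 2) + 1·(y − 0) = 0.
Expanding: -9*x + y + 18 = 0.


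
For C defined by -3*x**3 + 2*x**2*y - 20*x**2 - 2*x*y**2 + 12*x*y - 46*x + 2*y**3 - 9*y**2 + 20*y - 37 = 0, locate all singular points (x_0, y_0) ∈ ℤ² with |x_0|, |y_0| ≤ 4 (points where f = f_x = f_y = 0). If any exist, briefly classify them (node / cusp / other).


Singular points: {(-2, 1)}; classification: cusp.

Compute partial derivatives:
  f_x = -9*x**2 + 4*x*y - 40*x - 2*y**2 + 12*y - 46.
  f_y = 2*x**2 - 4*x*y + 12*x + 6*y**2 - 18*y + 20.
Scan x_0 ∈ {−4, ..., 4}. For each x_0, f_y(x_0, y) is a polynomial in y; find its integer roots y ∈ {−4, ..., 4}, then test f_x and f at those candidates.
  x = -4: f_y(-4, y) = 6*y**2 - 2*y + 4; no integer root y with |y| ≤ 4.
  x = -3: f_y(-3, y) = 6*y**2 - 6*y + 2; no integer root y with |y| ≤ 4.
  x = -2: f_y(-2, y) = 6*y**2 - 10*y + 4; vanishes at y ∈ {1}. (-2, 1): f_x = 0, f = 0 — SINGULAR.
  x = -1: f_y(-1, y) = 6*y**2 - 14*y + 10; no integer root y with |y| ≤ 4.
  x = 0: f_y(0, y) = 6*y**2 - 18*y + 20; no integer root y with |y| ≤ 4.
  x = 1: f_y(1, y) = 6*y**2 - 22*y + 34; no integer root y with |y| ≤ 4.
  x = 2: f_y(2, y) = 6*y**2 - 26*y + 52; no integer root y with |y| ≤ 4.
  x = 3: f_y(3, y) = 6*y**2 - 30*y + 74; no integer root y with |y| ≤ 4.
  x = 4: f_y(4, y) = 6*y**2 - 34*y + 100; no integer root y with |y| ≤ 4.
Only singular point on the grid: (-2, 1).
Classify: substitute x = -2 + u, y = 1 + v and expand: f = -3*u**3 + 2*u**2*v - 2*u*v**2 + 2*v**3 + v**2.
No constant or linear terms (consistent with a singular point). Quadratic part: v**2. Cubic part: -3*u**3 + 2*u**2*v - 2*u*v**2 + 2*v**3.
The quadratic part v**2 is a perfect square, so there is a single (double) tangent line v = 0, i.e. y = 1. Restricting the cubic part to that line (v = 0) leaves -3*u**3 ≠ 0, so f is not divisible by v and the branch is v² ≈ 3*u**3 to lowest order — this is a cusp.
Classification: cusp.


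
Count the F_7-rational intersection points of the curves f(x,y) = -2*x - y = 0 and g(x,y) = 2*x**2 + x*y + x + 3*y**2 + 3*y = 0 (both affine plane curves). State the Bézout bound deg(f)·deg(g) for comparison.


Common zeros: {(0, 0), (1, 5)}; count = 2; Bézout bound = 2.

deg(f) = 1, deg(g) = 2, so Bézout bound = 2.
Scan x ∈ F_7. For each x, list the y ∈ F_7 with f(x, y) ≡ 0 and those with g(x, y) ≡ 0 (mod 7); the common zeros in that column are the intersection.
  x = 0: f ≡ 0 at y ∈ {0}; g ≡ 0 at y ∈ {0, 6}; common: {0}.
  x = 1: f ≡ 0 at y ∈ {5}; g ≡ 0 at y ∈ {3, 5}; common: {5}.
  x = 2: f ≡ 0 at y ∈ {3}; g ≡ 0 at y ∈ ∅; common: ∅.
  x = 3: f ≡ 0 at y ∈ {1}; g ≡ 0 at y ∈ {0, 5}; common: ∅.
  x = 4: f ≡ 0 at y ∈ {6}; g ≡ 0 at y ∈ {3, 4}; common: ∅.
  x = 5: f ≡ 0 at y ∈ {4}; g ≡ 0 at y ∈ ∅; common: ∅.
  x = 6: f ≡ 0 at y ∈ {2}; g ≡ 0 at y ∈ ∅; common: ∅.
Collecting: common zeros = {(0, 0), (1, 5)}, so the count is 2.
Comparison with the Bézout bound: 2 ≤ 2 = deg(f)·deg(g), as expected for curves with no common component (the bound is attained).


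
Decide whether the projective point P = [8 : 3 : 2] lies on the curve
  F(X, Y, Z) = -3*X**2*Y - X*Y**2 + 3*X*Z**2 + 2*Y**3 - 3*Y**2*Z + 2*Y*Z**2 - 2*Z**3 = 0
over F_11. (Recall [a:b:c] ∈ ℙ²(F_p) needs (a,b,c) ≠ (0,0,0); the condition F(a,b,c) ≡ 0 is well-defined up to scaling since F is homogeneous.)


F(8,3,2) ≡ 6 (mod 11); P is NOT on the curve.

Evaluate F(8, 3, 2) term-by-term (mod 11).
  -3*X**2*Y ↦ -3·64·3·1 = -576
  -X*Y**2 ↦ -1·8·9·1 = -72
  3*X*Z**2 ↦ 3·8·1·4 = 96
  2*Y**3 ↦ 2·1·27·1 = 54
  -3*Y**2*Z ↦ -3·1·9·2 = -54
  2*Y*Z**2 ↦ 2·1·3·4 = 24
  -2*Z**3 ↦ -2·1·1·8 = -16
Sum: F(8, 3, 2) = (-576) + (-72) + (96) + (54) + (-54) + (24) + (-16) = -544.
Reducing mod 11: -544 ≡ 6 (mod 11).
Since F(a, b, c) ≡ 6 ≠ 0 (mod 11), P does NOT lie on the curve.


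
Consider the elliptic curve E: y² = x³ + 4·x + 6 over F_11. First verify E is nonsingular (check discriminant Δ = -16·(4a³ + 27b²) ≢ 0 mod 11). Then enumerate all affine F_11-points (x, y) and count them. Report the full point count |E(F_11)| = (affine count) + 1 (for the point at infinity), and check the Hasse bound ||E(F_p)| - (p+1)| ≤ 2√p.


Affine points = {(1, 0), (2, 0), (3, 1), (3, 10), (4, 3), (4, 8), (6, 2), (6, 9), (7, 5), (7, 6), (8, 0), (9, 1), (9, 10), (10, 1), (10, 10)}; affine count = 15; |E(F_11)| = 16.

Discriminant check: Δ ∝ 4a³ + 27b² = 4·4³ + 27·6² = 4·64 + 27·36 ≡ 7 (mod 11). Nonzero ⇒ E is nonsingular.
For each x ∈ F_11, compute rhs = x³ + 4·x + 6 mod 11, then count y ∈ F_11 with y² ≡ rhs.
  x = 0: rhs = 6, matching y values: none (0 points).
  x = 1: rhs = 0, matching y values: 0 (1 points).
  x = 2: rhs = 0, matching y values: 0 (1 points).
  x = 3: rhs = 1, matching y values: 1, 10 (2 points).
  x = 4: rhs = 9, matching y values: 3, 8 (2 points).
  x = 5: rhs = 8, matching y values: none (0 points).
  x = 6: rhs = 4, matching y values: 2, 9 (2 points).
  x = 7: rhs = 3, matching y values: 5, 6 (2 points).
  x = 8: rhs = 0, matching y values: 0 (1 points).
  x = 9: rhs = 1, matching y values: 1, 10 (2 points).
  x = 10: rhs = 1, matching y values: 1, 10 (2 points).
Total affine count: 15.
Full point count |E(F_11)| = 15 + 1 = 16.
Hasse bound: |16 − (11+1)| = |4| = 4 ≤ 2√11 ≈ 6.6332 ✓.


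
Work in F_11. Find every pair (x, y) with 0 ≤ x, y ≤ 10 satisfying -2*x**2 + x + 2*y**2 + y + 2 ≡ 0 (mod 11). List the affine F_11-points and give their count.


Affine F_11-points: {(1, 2), (1, 3), (2, 8), (4, 8), (5, 2), (5, 3), (7, 6), (7, 10), (10, 6), (10, 10)}; count = 10.

For each of the 121 pairs (x, y) ∈ F_11², evaluate f(x, y) mod 11. Record the zeros.
  x = 0: [0↦2, 1↦5, 2↦1, 3↦1, 4↦5, 5↦2, 6↦3, 7↦8, 8↦6, 9↦8, 10↦3]  zeros at y ∈ ∅
  x = 1: [0↦1, 1↦4, 2↦0, 3↦0, 4↦4, 5↦1, 6↦2, 7↦7, 8↦5, 9↦7, 10↦2]  zeros at y ∈ {2, 3}
  x = 2: [0↦7, 1↦10, 2↦6, 3↦6, 4↦10, 5↦7, 6↦8, 7↦2, 8↦0, 9↦2, 10↦8]  zeros at y ∈ {8}
  x = 3: [0↦9, 1↦1, 2↦8, 3↦8, 4↦1, 5↦9, 6↦10, 7↦4, 8↦2, 9↦4, 10↦10]  zeros at y ∈ ∅
  x = 4: [0↦7, 1↦10, 2↦6, 3↦6, 4↦10, 5↦7, 6↦8, 7↦2, 8↦0, 9↦2, 10↦8]  zeros at y ∈ {8}
  x = 5: [0↦1, 1↦4, 2↦0, 3↦0, 4↦4, 5↦1, 6↦2, 7↦7, 8↦5, 9↦7, 10↦2]  zeros at y ∈ {2, 3}
  x = 6: [0↦2, 1↦5, 2↦1, 3↦1, 4↦5, 5↦2, 6↦3, 7↦8, 8↦6, 9↦8, 10↦3]  zeros at y ∈ ∅
  x = 7: [0↦10, 1↦2, 2↦9, 3↦9, 4↦2, 5↦10, 6↦0, 7↦5, 8↦3, 9↦5, 10↦0]  zeros at y ∈ {6, 10}
  x = 8: [0↦3, 1↦6, 2↦2, 3↦2, 4↦6, 5↦3, 6↦4, 7↦9, 8↦7, 9↦9, 10↦4]  zeros at y ∈ ∅
  x = 9: [0↦3, 1↦6, 2↦2, 3↦2, 4↦6, 5↦3, 6↦4, 7↦9, 8↦7, 9↦9, 10↦4]  zeros at y ∈ ∅
  x = 10: [0↦10, 1↦2, 2↦9, 3↦9, 4↦2, 5↦10, 6↦0, 7↦5, 8↦3, 9↦5, 10↦0]  zeros at y ∈ {6, 10}
Collecting zeros: affine points = {(1, 2), (1, 3), (2, 8), (4, 8), (5, 2), (5, 3), (7, 6), (7, 10), (10, 6), (10, 10)}.
Total count |C(F_11)_aff| = 10.


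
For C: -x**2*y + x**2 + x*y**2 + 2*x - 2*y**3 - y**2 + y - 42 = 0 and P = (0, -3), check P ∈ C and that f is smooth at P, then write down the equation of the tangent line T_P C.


Tangent line at P: 11*x - 47*y - 141 = 0.

Step 1: f(0, -3) = 0, so P lies on C.
Step 2: partial derivatives
  f_x(x, y) = -2*x*y + 2*x + y**2 + 2, f_y(x, y) = -x**2 + 2*x*y - 6*y**2 - 2*y + 1.
  f_x(P) = 11, f_y(P) = -47 (gradient nonzero, so P is smooth).
Step 3: tangent line at P: 11·(x − 0) + -47·(y − -3) = 0.
Expanding: 11*x - 47*y - 141 = 0.


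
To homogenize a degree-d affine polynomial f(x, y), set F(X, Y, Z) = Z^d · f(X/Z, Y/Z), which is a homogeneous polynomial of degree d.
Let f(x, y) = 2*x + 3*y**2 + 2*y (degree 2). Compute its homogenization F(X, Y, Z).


F(X, Y, Z) = 2*X*Z + 3*Y**2 + 2*Y*Z

deg(f) = 2.
Substitute x = X/Z, y = Y/Z into f, then multiply by Z^2.
  monomial 2·x^1·y^0 ↦ 2·X^1·Y^0·Z^1.
  monomial 3·x^0·y^2 ↦ 3·X^0·Y^2·Z^0.
  monomial 2·x^0·y^1 ↦ 2·X^0·Y^1·Z^1.
Collecting: F(X, Y, Z) = 2*X*Z + 3*Y**2 + 2*Y*Z.


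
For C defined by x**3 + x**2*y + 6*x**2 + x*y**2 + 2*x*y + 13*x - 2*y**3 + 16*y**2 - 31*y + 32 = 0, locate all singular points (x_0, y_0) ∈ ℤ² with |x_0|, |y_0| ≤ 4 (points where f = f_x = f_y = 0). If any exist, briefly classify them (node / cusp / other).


Singular points: {(-3, 2)}; classification: node.

Compute partial derivatives:
  f_x = 3*x**2 + 2*x*y + 12*x + y**2 + 2*y + 13.
  f_y = x**2 + 2*x*y + 2*x - 6*y**2 + 32*y - 31.
Scan x_0 ∈ {−4, ..., 4}. For each x_0, f_y(x_0, y) is a polynomial in y; find its integer roots y ∈ {−4, ..., 4}, then test f_x and f at those candidates.
  x = -4: f_y(-4, y) = -6*y**2 + 24*y - 23; no integer root y with |y| ≤ 4.
  x = -3: f_y(-3, y) = -6*y**2 + 26*y - 28; vanishes at y ∈ {2}. (-3, 2): f_x = 0, f = 0 — SINGULAR.
  x = -2: f_y(-2, y) = -6*y**2 + 28*y - 31; no integer root y with |y| ≤ 4.
  x = -1: f_y(-1, y) = -6*y**2 + 30*y - 32; no integer root y with |y| ≤ 4.
  x = 0: f_y(0, y) = -6*y**2 + 32*y - 31; no integer root y with |y| ≤ 4.
  x = 1: f_y(1, y) = -6*y**2 + 34*y - 28; vanishes at y ∈ {1}. (1, 1): f_x = 33 ≠ 0.
  x = 2: f_y(2, y) = -6*y**2 + 36*y - 23; no integer root y with |y| ≤ 4.
  x = 3: f_y(3, y) = -6*y**2 + 38*y - 16; no integer root y with |y| ≤ 4.
  x = 4: f_y(4, y) = -6*y**2 + 40*y - 7; no integer root y with |y| ≤ 4.
Only singular point on the grid: (-3, 2).
Classify: substitute x = -3 + u, y = 2 + v and expand: f = u**3 + u**2*v - u**2 + u*v**2 - 2*v**3 + v**2.
No constant or linear terms (consistent with a singular point). Quadratic part: -u**2 + v**2. Cubic part: u**3 + u**2*v + u*v**2 - 2*v**3.
The quadratic part v**2 - u**2 = (v − u)(v + u) splits into two distinct linear factors, so there are two distinct tangent lines y − 2 = ±(x − -3) — this is a node (ordinary double point).
Classification: node.


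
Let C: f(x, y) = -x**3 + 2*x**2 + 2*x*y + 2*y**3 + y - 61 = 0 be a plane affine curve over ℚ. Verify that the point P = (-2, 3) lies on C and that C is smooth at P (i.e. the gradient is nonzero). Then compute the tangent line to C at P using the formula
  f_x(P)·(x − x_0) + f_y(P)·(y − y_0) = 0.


Tangent line at P: -14*x + 51*y - 181 = 0.

Step 1: f(-2, 3) = 0, so P lies on C.
Step 2: partial derivatives
  f_x(x, y) = -3*x**2 + 4*x + 2*y, f_y(x, y) = 2*x + 6*y**2 + 1.
  f_x(P) = -14, f_y(P) = 51 (gradient nonzero, so P is smooth).
Step 3: tangent line at P: -14·(x − -2) + 51·(y − 3) = 0.
Expanding: -14*x + 51*y - 181 = 0.


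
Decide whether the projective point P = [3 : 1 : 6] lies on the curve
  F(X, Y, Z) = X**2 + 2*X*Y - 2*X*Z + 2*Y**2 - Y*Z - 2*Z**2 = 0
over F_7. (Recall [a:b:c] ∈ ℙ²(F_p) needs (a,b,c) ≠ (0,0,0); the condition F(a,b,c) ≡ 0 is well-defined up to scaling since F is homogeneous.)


F(3,1,6) ≡ 1 (mod 7); P is NOT on the curve.

Evaluate F(3, 1, 6) term-by-term (mod 7).
  X**2 ↦ 1·9·1·1 = 9
  2*X*Y ↦ 2·3·1·1 = 6
  -2*X*Z ↦ -2·3·1·6 = -36
  2*Y**2 ↦ 2·1·1·1 = 2
  -Y*Z ↦ -1·1·1·6 = -6
  -2*Z**2 ↦ -2·1·1·36 = -72
Sum: F(3, 1, 6) = (9) + (6) + (-36) + (2) + (-6) + (-72) = -97.
Reducing mod 7: -97 ≡ 1 (mod 7).
Since F(a, b, c) ≡ 1 ≠ 0 (mod 7), P does NOT lie on the curve.


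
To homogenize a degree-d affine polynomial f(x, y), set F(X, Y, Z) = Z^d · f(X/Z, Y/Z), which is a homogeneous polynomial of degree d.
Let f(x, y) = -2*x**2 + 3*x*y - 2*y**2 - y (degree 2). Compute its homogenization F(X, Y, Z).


F(X, Y, Z) = -2*X**2 + 3*X*Y - 2*Y**2 - Y*Z

deg(f) = 2.
Substitute x = X/Z, y = Y/Z into f, then multiply by Z^2.
  monomial -2·x^2·y^0 ↦ -2·X^2·Y^0·Z^0.
  monomial 3·x^1·y^1 ↦ 3·X^1·Y^1·Z^0.
  monomial -2·x^0·y^2 ↦ -2·X^0·Y^2·Z^0.
  monomial -1·x^0·y^1 ↦ -1·X^0·Y^1·Z^1.
Collecting: F(X, Y, Z) = -2*X**2 + 3*X*Y - 2*Y**2 - Y*Z.


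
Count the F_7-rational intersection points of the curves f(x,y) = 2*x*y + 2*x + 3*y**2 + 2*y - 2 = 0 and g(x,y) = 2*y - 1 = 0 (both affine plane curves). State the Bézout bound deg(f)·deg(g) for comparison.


Common zeros: {(3, 4)}; count = 1; Bézout bound = 2.

deg(f) = 2, deg(g) = 1, so Bézout bound = 2.
Scan x ∈ F_7. For each x, list the y ∈ F_7 with f(x, y) ≡ 0 and those with g(x, y) ≡ 0 (mod 7); the common zeros in that column are the intersection.
  x = 0: f ≡ 0 at y ∈ {2}; g ≡ 0 at y ∈ {4}; common: ∅.
  x = 1: f ≡ 0 at y ∈ {0, 1}; g ≡ 0 at y ∈ {4}; common: ∅.
  x = 2: f ≡ 0 at y ∈ ∅; g ≡ 0 at y ∈ {4}; common: ∅.
  x = 3: f ≡ 0 at y ∈ {4, 5}; g ≡ 0 at y ∈ {4}; common: {4}.
  x = 4: f ≡ 0 at y ∈ {3}; g ≡ 0 at y ∈ {4}; common: ∅.
  x = 5: f ≡ 0 at y ∈ ∅; g ≡ 0 at y ∈ {4}; common: ∅.
  x = 6: f ≡ 0 at y ∈ ∅; g ≡ 0 at y ∈ {4}; common: ∅.
Collecting: common zeros = {(3, 4)}, so the count is 1.
Comparison with the Bézout bound: 1 ≤ 2 = deg(f)·deg(g), as expected for curves with no common component (the affine F_7-count falls short of the bound because intersections may lie at infinity, over extension fields, or carry multiplicity).


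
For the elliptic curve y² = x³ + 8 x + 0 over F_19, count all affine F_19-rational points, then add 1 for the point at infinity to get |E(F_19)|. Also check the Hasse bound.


Affine points = {(0, 0), (1, 3), (1, 16), (2, 9), (2, 10), (4, 1), (4, 18), (6, 6), (6, 13), (7, 0), (8, 5), (8, 14), (10, 4), (10, 15), (12, 0), (14, 5), (14, 14), (16, 5), (16, 14)}; affine count = 19; |E(F_19)| = 20.

Discriminant check: Δ ∝ 4a³ + 27b² = 4·8³ + 27·0² = 4·512 + 27·0 ≡ 15 (mod 19). Nonzero ⇒ E is nonsingular.
For each x ∈ F_19, compute rhs = x³ + 8·x + 0 mod 19, then count y ∈ F_19 with y² ≡ rhs.
  x = 0: rhs = 0, matching y values: 0 (1 points).
  x = 1: rhs = 9, matching y values: 3, 16 (2 points).
  x = 2: rhs = 5, matching y values: 9, 10 (2 points).
  x = 3: rhs = 13, matching y values: none (0 points).
  x = 4: rhs = 1, matching y values: 1, 18 (2 points).
  x = 5: rhs = 13, matching y values: none (0 points).
  x = 6: rhs = 17, matching y values: 6, 13 (2 points).
  x = 7: rhs = 0, matching y values: 0 (1 points).
  x = 8: rhs = 6, matching y values: 5, 14 (2 points).
  x = 9: rhs = 3, matching y values: none (0 points).
  x = 10: rhs = 16, matching y values: 4, 15 (2 points).
  x = 11: rhs = 13, matching y values: none (0 points).
  x = 12: rhs = 0, matching y values: 0 (1 points).
  x = 13: rhs = 2, matching y values: none (0 points).
  x = 14: rhs = 6, matching y values: 5, 14 (2 points).
  x = 15: rhs = 18, matching y values: none (0 points).
  x = 16: rhs = 6, matching y values: 5, 14 (2 points).
  x = 17: rhs = 14, matching y values: none (0 points).
  x = 18: rhs = 10, matching y values: none (0 points).
Total affine count: 19.
Full point count |E(F_19)| = 19 + 1 = 20.
Hasse bound: |20 − (19+1)| = |0| = 0 ≤ 2√19 ≈ 8.7178 ✓.


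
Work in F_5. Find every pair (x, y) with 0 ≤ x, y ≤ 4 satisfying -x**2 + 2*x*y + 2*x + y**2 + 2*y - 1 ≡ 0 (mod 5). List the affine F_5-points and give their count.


Affine F_5-points: {(1, 0), (1, 1), (2, 2), (3, 1), (4, 2), (4, 3)}; count = 6.

For each of the 25 pairs (x, y) ∈ F_5², evaluate f(x, y) mod 5. Record the zeros.
  x = 0: [0↦4, 1↦2, 2↦2, 3↦4, 4↦3]  zeros at y ∈ ∅
  x = 1: [0↦0, 1↦0, 2↦2, 3↦1, 4↦2]  zeros at y ∈ {0, 1}
  x = 2: [0↦4, 1↦1, 2↦0, 3↦1, 4↦4]  zeros at y ∈ {2}
  x = 3: [0↦1, 1↦0, 2↦1, 3↦4, 4↦4]  zeros at y ∈ {1}
  x = 4: [0↦1, 1↦2, 2↦0, 3↦0, 4↦2]  zeros at y ∈ {2, 3}
Collecting zeros: affine points = {(1, 0), (1, 1), (2, 2), (3, 1), (4, 2), (4, 3)}.
Total count |C(F_5)_aff| = 6.


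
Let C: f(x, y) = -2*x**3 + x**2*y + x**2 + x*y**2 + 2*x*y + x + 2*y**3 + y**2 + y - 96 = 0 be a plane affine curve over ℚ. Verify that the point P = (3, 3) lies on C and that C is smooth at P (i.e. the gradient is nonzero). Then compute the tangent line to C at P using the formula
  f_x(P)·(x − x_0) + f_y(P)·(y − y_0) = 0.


Tangent line at P: -14*x + 94*y - 240 = 0.

Step 1: f(3, 3) = 0, so P lies on C.
Step 2: partial derivatives
  f_x(x, y) = -6*x**2 + 2*x*y + 2*x + y**2 + 2*y + 1, f_y(x, y) = x**2 + 2*x*y + 2*x + 6*y**2 + 2*y + 1.
  f_x(P) = -14, f_y(P) = 94 (gradient nonzero, so P is smooth).
Step 3: tangent line at P: -14·(x − 3) + 94·(y − 3) = 0.
Expanding: -14*x + 94*y - 240 = 0.


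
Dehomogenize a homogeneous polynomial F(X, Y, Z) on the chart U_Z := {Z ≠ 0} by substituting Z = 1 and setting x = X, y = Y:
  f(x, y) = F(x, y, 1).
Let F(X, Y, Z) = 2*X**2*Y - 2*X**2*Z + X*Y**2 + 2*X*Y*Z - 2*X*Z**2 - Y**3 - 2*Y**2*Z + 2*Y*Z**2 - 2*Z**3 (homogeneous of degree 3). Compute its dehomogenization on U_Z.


f(x, y) = 2*x**2*y - 2*x**2 + x*y**2 + 2*x*y - 2*x - y**3 - 2*y**2 + 2*y - 2

On U_Z we set Z = 1. Each monomial c·X^i·Y^j·Z^k in F becomes c·x^i·y^j·1^k = c·x^i·y^j.
Substituting Z = 1: F(X, Y, 1) = 2*x**2*y - 2*x**2 + x*y**2 + 2*x*y - 2*x - y**3 - 2*y**2 + 2*y - 2.
Note: deg(f) ≤ deg(F) = 3; strict inequality happens when F is divisible by Z (lost terms).


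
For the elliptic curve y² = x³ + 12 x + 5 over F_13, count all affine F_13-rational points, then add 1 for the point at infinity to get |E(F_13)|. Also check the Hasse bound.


Affine points = {(3, 4), (3, 9), (4, 0), (7, 4), (7, 9), (9, 6), (9, 7), (11, 5), (11, 8)}; affine count = 9; |E(F_13)| = 10.

Discriminant check: Δ ∝ 4a³ + 27b² = 4·12³ + 27·5² = 4·1728 + 27·25 ≡ 8 (mod 13). Nonzero ⇒ E is nonsingular.
For each x ∈ F_13, compute rhs = x³ + 12·x + 5 mod 13, then count y ∈ F_13 with y² ≡ rhs.
  x = 0: rhs = 5, matching y values: none (0 points).
  x = 1: rhs = 5, matching y values: none (0 points).
  x = 2: rhs = 11, matching y values: none (0 points).
  x = 3: rhs = 3, matching y values: 4, 9 (2 points).
  x = 4: rhs = 0, matching y values: 0 (1 points).
  x = 5: rhs = 8, matching y values: none (0 points).
  x = 6: rhs = 7, matching y values: none (0 points).
  x = 7: rhs = 3, matching y values: 4, 9 (2 points).
  x = 8: rhs = 2, matching y values: none (0 points).
  x = 9: rhs = 10, matching y values: 6, 7 (2 points).
  x = 10: rhs = 7, matching y values: none (0 points).
  x = 11: rhs = 12, matching y values: 5, 8 (2 points).
  x = 12: rhs = 5, matching y values: none (0 points).
Total affine count: 9.
Full point count |E(F_13)| = 9 + 1 = 10.
Hasse bound: |10 − (13+1)| = |-4| = 4 ≤ 2√13 ≈ 7.2111 ✓.


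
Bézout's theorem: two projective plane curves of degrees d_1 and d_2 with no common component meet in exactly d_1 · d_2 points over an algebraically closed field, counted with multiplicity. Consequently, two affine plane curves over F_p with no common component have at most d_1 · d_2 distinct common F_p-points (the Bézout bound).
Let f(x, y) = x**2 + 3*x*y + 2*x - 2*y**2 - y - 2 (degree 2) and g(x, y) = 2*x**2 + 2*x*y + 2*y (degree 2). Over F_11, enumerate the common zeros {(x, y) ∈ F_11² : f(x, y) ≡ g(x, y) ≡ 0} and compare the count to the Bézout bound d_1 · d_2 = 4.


Common zeros: {(3, 6)}; count = 1; Bézout bound = 4.

deg(f) = 2, deg(g) = 2, so Bézout bound = 4.
Scan x ∈ F_11. For each x, list the y ∈ F_11 with f(x, y) ≡ 0 and those with g(x, y) ≡ 0 (mod 11); the common zeros in that column are the intersection.
  x = 0: f ≡ 0 at y ∈ ∅; g ≡ 0 at y ∈ {0}; common: ∅.
  x = 1: f ≡ 0 at y ∈ {3, 9}; g ≡ 0 at y ∈ {5}; common: ∅.
  x = 2: f ≡ 0 at y ∈ ∅; g ≡ 0 at y ∈ {6}; common: ∅.
  x = 3: f ≡ 0 at y ∈ {6, 9}; g ≡ 0 at y ∈ {6}; common: {6}.
  x = 4: f ≡ 0 at y ∈ {0}; g ≡ 0 at y ∈ {10}; common: ∅.
  x = 5: f ≡ 0 at y ∈ {0, 7}; g ≡ 0 at y ∈ {5}; common: ∅.
  x = 6: f ≡ 0 at y ∈ ∅; g ≡ 0 at y ∈ {9}; common: ∅.
  x = 7: f ≡ 0 at y ∈ ∅; g ≡ 0 at y ∈ {9}; common: ∅.
  x = 8: f ≡ 0 at y ∈ {1, 5}; g ≡ 0 at y ∈ {10}; common: ∅.
  x = 9: f ≡ 0 at y ∈ {1}; g ≡ 0 at y ∈ {4}; common: ∅.
  x = 10: f ≡ 0 at y ∈ {3, 6}; g ≡ 0 at y ∈ ∅; common: ∅.
Collecting: common zeros = {(3, 6)}, so the count is 1.
Comparison with the Bézout bound: 1 ≤ 4 = deg(f)·deg(g), as expected for curves with no common component (the affine F_11-count falls short of the bound because intersections may lie at infinity, over extension fields, or carry multiplicity).


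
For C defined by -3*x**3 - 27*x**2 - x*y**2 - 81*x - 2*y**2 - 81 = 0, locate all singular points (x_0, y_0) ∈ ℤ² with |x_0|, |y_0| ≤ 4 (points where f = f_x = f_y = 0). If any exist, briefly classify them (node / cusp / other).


Singular points: {(-3, 0)}; classification: cusp.

Compute partial derivatives:
  f_x = -9*x**2 - 54*x - y**2 - 81.
  f_y = -2*x*y - 4*y.
Scan x_0 ∈ {−4, ..., 4}. For each x_0, f_y(x_0, y) is a polynomial in y; find its integer roots y ∈ {−4, ..., 4}, then test f_x and f at those candidates.
  x = -4: f_y(-4, y) = 4*y; vanishes at y ∈ {0}. (-4, 0): f_x = -9 ≠ 0.
  x = -3: f_y(-3, y) = 2*y; vanishes at y ∈ {0}. (-3, 0): f_x = 0, f = 0 — SINGULAR.
  x = -2: f_y(-2, y) = 0; vanishes at y ∈ {-4, -3, -2, -1, 0, 1, 2, 3, 4}. (-2, -4): f_x = -25 ≠ 0; (-2, -3): f_x = -18 ≠ 0; (-2, -2): f_x = -13 ≠ 0; (-2, -1): f_x = -10 ≠ 0; (-2, 0): f_x = -9 ≠ 0; (-2, 1): f_x = -10 ≠ 0; (-2, 2): f_x = -13 ≠ 0; (-2, 3): f_x = -18 ≠ 0; (-2, 4): f_x = -25 ≠ 0.
  x = -1: f_y(-1, y) = -2*y; vanishes at y ∈ {0}. (-1, 0): f_x = -36 ≠ 0.
  x = 0: f_y(0, y) = -4*y; vanishes at y ∈ {0}. (0, 0): f_x = -81 ≠ 0.
  x = 1: f_y(1, y) = -6*y; vanishes at y ∈ {0}. (1, 0): f_x = -144 ≠ 0.
  x = 2: f_y(2, y) = -8*y; vanishes at y ∈ {0}. (2, 0): f_x = -225 ≠ 0.
  x = 3: f_y(3, y) = -10*y; vanishes at y ∈ {0}. (3, 0): f_x = -324 ≠ 0.
  x = 4: f_y(4, y) = -12*y; vanishes at y ∈ {0}. (4, 0): f_x = -441 ≠ 0.
Only singular point on the grid: (-3, 0).
Classify: substitute x = -3 + u, y = 0 + v and expand: f = -3*u**3 - u*v**2 + v**2.
No constant or linear terms (consistent with a singular point). Quadratic part: v**2. Cubic part: -3*u**3 - u*v**2.
The quadratic part v**2 is a perfect square, so there is a single (double) tangent line v = 0, i.e. y = 0. Restricting the cubic part to that line (v = 0) leaves -3*u**3 ≠ 0, so f is not divisible by v and the branch is v² ≈ 3*u**3 to lowest order — this is a cusp.
Classification: cusp.


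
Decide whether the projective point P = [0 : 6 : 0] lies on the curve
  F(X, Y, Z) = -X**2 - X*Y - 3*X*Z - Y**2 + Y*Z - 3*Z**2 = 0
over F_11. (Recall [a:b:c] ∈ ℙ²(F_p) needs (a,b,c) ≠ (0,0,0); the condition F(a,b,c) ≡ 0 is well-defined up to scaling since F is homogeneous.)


F(0,6,0) ≡ 8 (mod 11); P is NOT on the curve.

Evaluate F(0, 6, 0) term-by-term (mod 11).
  -X**2 ↦ -1·0·1·1 = 0
  -X*Y ↦ -1·0·6·1 = 0
  -3*X*Z ↦ -3·0·1·0 = 0
  -Y**2 ↦ -1·1·36·1 = -36
  Y*Z ↦ 1·1·6·0 = 0
  -3*Z**2 ↦ -3·1·1·0 = 0
Sum: F(0, 6, 0) = (0) + (0) + (0) + (-36) + (0) + (0) = -36.
Reducing mod 11: -36 ≡ 8 (mod 11).
Since F(a, b, c) ≡ 8 ≠ 0 (mod 11), P does NOT lie on the curve.


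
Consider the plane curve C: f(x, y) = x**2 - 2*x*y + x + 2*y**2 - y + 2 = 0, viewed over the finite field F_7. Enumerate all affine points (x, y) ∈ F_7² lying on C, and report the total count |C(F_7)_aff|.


Affine F_7-points: {(3, 0)}; count = 1.

For each of the 49 pairs (x, y) ∈ F_7², evaluate f(x, y) mod 7. Record the zeros.
  x = 0: [0↦2, 1↦3, 2↦1, 3↦3, 4↦2, 5↦5, 6↦5]  zeros at y ∈ ∅
  x = 1: [0↦4, 1↦3, 2↦6, 3↦6, 4↦3, 5↦4, 6↦2]  zeros at y ∈ ∅
  x = 2: [0↦1, 1↦5, 2↦6, 3↦4, 4↦6, 5↦5, 6↦1]  zeros at y ∈ ∅
  x = 3: [0↦0, 1↦2, 2↦1, 3↦4, 4↦4, 5↦1, 6↦2]  zeros at y ∈ {0}
  x = 4: [0↦1, 1↦1, 2↦5, 3↦6, 4↦4, 5↦6, 6↦5]  zeros at y ∈ ∅
  x = 5: [0↦4, 1↦2, 2↦4, 3↦3, 4↦6, 5↦6, 6↦3]  zeros at y ∈ ∅
  x = 6: [0↦2, 1↦5, 2↦5, 3↦2, 4↦3, 5↦1, 6↦3]  zeros at y ∈ ∅
Collecting zeros: affine points = {(3, 0)}.
Total count |C(F_7)_aff| = 1.


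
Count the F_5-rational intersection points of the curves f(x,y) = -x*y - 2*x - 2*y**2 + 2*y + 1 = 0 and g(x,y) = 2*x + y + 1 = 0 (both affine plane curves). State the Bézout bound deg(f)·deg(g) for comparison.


Common zeros: ∅; count = 0; Bézout bound = 2.

deg(f) = 2, deg(g) = 1, so Bézout bound = 2.
Scan x ∈ F_5. For each x, list the y ∈ F_5 with f(x, y) ≡ 0 and those with g(x, y) ≡ 0 (mod 5); the common zeros in that column are the intersection.
  x = 0: f ≡ 0 at y ∈ ∅; g ≡ 0 at y ∈ {4}; common: ∅.
  x = 1: f ≡ 0 at y ∈ ∅; g ≡ 0 at y ∈ {2}; common: ∅.
  x = 2: f ≡ 0 at y ∈ {1, 4}; g ≡ 0 at y ∈ {0}; common: ∅.
  x = 3: f ≡ 0 at y ∈ {0, 2}; g ≡ 0 at y ∈ {3}; common: ∅.
  x = 4: f ≡ 0 at y ∈ ∅; g ≡ 0 at y ∈ {1}; common: ∅.
Collecting: common zeros = ∅, so the count is 0.
Comparison with the Bézout bound: 0 ≤ 2 = deg(f)·deg(g), as expected for curves with no common component (the affine F_5-count falls short of the bound because intersections may lie at infinity, over extension fields, or carry multiplicity).


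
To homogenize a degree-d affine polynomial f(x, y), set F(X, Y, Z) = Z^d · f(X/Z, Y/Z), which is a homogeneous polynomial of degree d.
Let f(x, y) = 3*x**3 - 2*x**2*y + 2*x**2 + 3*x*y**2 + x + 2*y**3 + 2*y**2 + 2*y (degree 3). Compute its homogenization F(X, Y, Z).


F(X, Y, Z) = 3*X**3 - 2*X**2*Y + 2*X**2*Z + 3*X*Y**2 + X*Z**2 + 2*Y**3 + 2*Y**2*Z + 2*Y*Z**2

deg(f) = 3.
Substitute x = X/Z, y = Y/Z into f, then multiply by Z^3.
  monomial 3·x^3·y^0 ↦ 3·X^3·Y^0·Z^0.
  monomial -2·x^2·y^1 ↦ -2·X^2·Y^1·Z^0.
  monomial 2·x^2·y^0 ↦ 2·X^2·Y^0·Z^1.
  monomial 3·x^1·y^2 ↦ 3·X^1·Y^2·Z^0.
  monomial 1·x^1·y^0 ↦ 1·X^1·Y^0·Z^2.
  monomial 2·x^0·y^3 ↦ 2·X^0·Y^3·Z^0.
  monomial 2·x^0·y^2 ↦ 2·X^0·Y^2·Z^1.
  monomial 2·x^0·y^1 ↦ 2·X^0·Y^1·Z^2.
Collecting: F(X, Y, Z) = 3*X**3 - 2*X**2*Y + 2*X**2*Z + 3*X*Y**2 + X*Z**2 + 2*Y**3 + 2*Y**2*Z + 2*Y*Z**2.


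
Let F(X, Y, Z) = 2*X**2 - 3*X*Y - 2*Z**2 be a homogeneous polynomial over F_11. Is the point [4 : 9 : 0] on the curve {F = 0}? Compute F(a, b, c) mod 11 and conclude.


F(4,9,0) ≡ 1 (mod 11); P is NOT on the curve.

Evaluate F(4, 9, 0) term-by-term (mod 11).
  2*X**2 ↦ 2·16·1·1 = 32
  -3*X*Y ↦ -3·4·9·1 = -108
  -2*Z**2 ↦ -2·1·1·0 = 0
Sum: F(4, 9, 0) = (32) + (-108) + (0) = -76.
Reducing mod 11: -76 ≡ 1 (mod 11).
Since F(a, b, c) ≡ 1 ≠ 0 (mod 11), P does NOT lie on the curve.


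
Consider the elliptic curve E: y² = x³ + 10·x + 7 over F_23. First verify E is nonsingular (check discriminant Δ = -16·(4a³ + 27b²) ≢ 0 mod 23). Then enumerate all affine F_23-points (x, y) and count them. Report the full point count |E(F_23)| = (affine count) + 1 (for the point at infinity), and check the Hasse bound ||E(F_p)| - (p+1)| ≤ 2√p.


Affine points = {(1, 8), (1, 15), (2, 9), (2, 14), (3, 8), (3, 15), (7, 11), (7, 12), (8, 1), (8, 22), (10, 7), (10, 16), (14, 4), (14, 19), (15, 6), (15, 17), (16, 10), (16, 13), (18, 4), (18, 19), (19, 8), (19, 15), (21, 5), (21, 18)}; affine count = 24; |E(F_23)| = 25.

Discriminant check: Δ ∝ 4a³ + 27b² = 4·10³ + 27·7² = 4·1000 + 27·49 ≡ 10 (mod 23). Nonzero ⇒ E is nonsingular.
For each x ∈ F_23, compute rhs = x³ + 10·x + 7 mod 23, then count y ∈ F_23 with y² ≡ rhs.
  x = 0: rhs = 7, matching y values: none (0 points).
  x = 1: rhs = 18, matching y values: 8, 15 (2 points).
  x = 2: rhs = 12, matching y values: 9, 14 (2 points).
  x = 3: rhs = 18, matching y values: 8, 15 (2 points).
  x = 4: rhs = 19, matching y values: none (0 points).
  x = 5: rhs = 21, matching y values: none (0 points).
  x = 6: rhs = 7, matching y values: none (0 points).
  x = 7: rhs = 6, matching y values: 11, 12 (2 points).
  x = 8: rhs = 1, matching y values: 1, 22 (2 points).
  x = 9: rhs = 21, matching y values: none (0 points).
  x = 10: rhs = 3, matching y values: 7, 16 (2 points).
  x = 11: rhs = 22, matching y values: none (0 points).
  x = 12: rhs = 15, matching y values: none (0 points).
  x = 13: rhs = 11, matching y values: none (0 points).
  x = 14: rhs = 16, matching y values: 4, 19 (2 points).
  x = 15: rhs = 13, matching y values: 6, 17 (2 points).
  x = 16: rhs = 8, matching y values: 10, 13 (2 points).
  x = 17: rhs = 7, matching y values: none (0 points).
  x = 18: rhs = 16, matching y values: 4, 19 (2 points).
  x = 19: rhs = 18, matching y values: 8, 15 (2 points).
  x = 20: rhs = 19, matching y values: none (0 points).
  x = 21: rhs = 2, matching y values: 5, 18 (2 points).
  x = 22: rhs = 19, matching y values: none (0 points).
Total affine count: 24.
Full point count |E(F_23)| = 24 + 1 = 25.
Hasse bound: |25 − (23+1)| = |1| = 1 ≤ 2√23 ≈ 9.5917 ✓.


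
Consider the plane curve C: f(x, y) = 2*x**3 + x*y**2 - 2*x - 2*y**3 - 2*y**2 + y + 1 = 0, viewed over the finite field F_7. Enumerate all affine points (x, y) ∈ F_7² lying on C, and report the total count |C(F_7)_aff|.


Affine F_7-points: {(0, 2), (0, 5), (0, 6), (2, 6), (3, 0), (3, 1), (3, 3), (5, 3), (5, 6), (6, 3)}; count = 10.

For each of the 49 pairs (x, y) ∈ F_7², evaluate f(x, y) mod 7. Record the zeros.
  x = 0: [0↦1, 1↦5, 2↦0, 3↦2, 4↦6, 5↦0, 6↦0]  zeros at y ∈ {2, 5, 6}
  x = 1: [0↦1, 1↦6, 2↦4, 3↦4, 4↦1, 5↦4, 6↦1]  zeros at y ∈ ∅
  x = 2: [0↦6, 1↦5, 2↦6, 3↦4, 4↦1, 5↦6, 6↦0]  zeros at y ∈ {6}
  x = 3: [0↦0, 1↦0, 2↦4, 3↦0, 4↦4, 5↦4, 6↦2]  zeros at y ∈ {0, 1, 3}
  x = 4: [0↦2, 1↦3, 2↦3, 3↦4, 4↦1, 5↦3, 6↦5]  zeros at y ∈ ∅
  x = 5: [0↦3, 1↦5, 2↦1, 3↦0, 4↦4, 5↦1, 6↦0]  zeros at y ∈ {3, 6}
  x = 6: [0↦1, 1↦4, 2↦3, 3↦0, 4↦4, 5↦3, 6↦6]  zeros at y ∈ {3}
Collecting zeros: affine points = {(0, 2), (0, 5), (0, 6), (2, 6), (3, 0), (3, 1), (3, 3), (5, 3), (5, 6), (6, 3)}.
Total count |C(F_7)_aff| = 10.


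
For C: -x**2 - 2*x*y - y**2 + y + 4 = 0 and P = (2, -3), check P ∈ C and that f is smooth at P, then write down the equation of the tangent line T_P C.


Tangent line at P: 2*x + 3*y + 5 = 0.

Step 1: f(2, -3) = 0, so P lies on C.
Step 2: partial derivatives
  f_x(x, y) = -2*x - 2*y, f_y(x, y) = -2*x - 2*y + 1.
  f_x(P) = 2, f_y(P) = 3 (gradient nonzero, so P is smooth).
Step 3: tangent line at P: 2·(x − 2) + 3·(y − -3) = 0.
Expanding: 2*x + 3*y + 5 = 0.


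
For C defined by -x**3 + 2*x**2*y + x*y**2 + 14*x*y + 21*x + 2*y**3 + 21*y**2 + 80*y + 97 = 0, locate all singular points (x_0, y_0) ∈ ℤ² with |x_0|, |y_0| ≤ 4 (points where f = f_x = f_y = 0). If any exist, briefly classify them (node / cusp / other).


Singular points: {(-2, -3)}; classification: cusp.

Compute partial derivatives:
  f_x = -3*x**2 + 4*x*y + y**2 + 14*y + 21.
  f_y = 2*x**2 + 2*x*y + 14*x + 6*y**2 + 42*y + 80.
Scan x_0 ∈ {−4, ..., 4}. For each x_0, f_y(x_0, y) is a polynomial in y; find its integer roots y ∈ {−4, ..., 4}, then test f_x and f at those candidates.
  x = -4: f_y(-4, y) = 6*y**2 + 34*y + 56; no integer root y with |y| ≤ 4.
  x = -3: f_y(-3, y) = 6*y**2 + 36*y + 56; no integer root y with |y| ≤ 4.
  x = -2: f_y(-2, y) = 6*y**2 + 38*y + 60; vanishes at y ∈ {-3}. (-2, -3): f_x = 0, f = 0 — SINGULAR.
  x = -1: f_y(-1, y) = 6*y**2 + 40*y + 68; no integer root y with |y| ≤ 4.
  x = 0: f_y(0, y) = 6*y**2 + 42*y + 80; no integer root y with |y| ≤ 4.
  x = 1: f_y(1, y) = 6*y**2 + 44*y + 96; no integer root y with |y| ≤ 4.
  x = 2: f_y(2, y) = 6*y**2 + 46*y + 116; no integer root y with |y| ≤ 4.
  x = 3: f_y(3, y) = 6*y**2 + 48*y + 140; no integer root y with |y| ≤ 4.
  x = 4: f_y(4, y) = 6*y**2 + 50*y + 168; no integer root y with |y| ≤ 4.
Only singular point on the grid: (-2, -3).
Classify: substitute x = -2 + u, y = -3 + v and expand: f = -u**3 + 2*u**2*v + u*v**2 + 2*v**3 + v**2.
No constant or linear terms (consistent with a singular point). Quadratic part: v**2. Cubic part: -u**3 + 2*u**2*v + u*v**2 + 2*v**3.
The quadratic part v**2 is a perfect square, so there is a single (double) tangent line v = 0, i.e. y = -3. Restricting the cubic part to that line (v = 0) leaves -u**3 ≠ 0, so f is not divisible by v and the branch is v² ≈ u**3 to lowest order — this is a cusp.
Classification: cusp.


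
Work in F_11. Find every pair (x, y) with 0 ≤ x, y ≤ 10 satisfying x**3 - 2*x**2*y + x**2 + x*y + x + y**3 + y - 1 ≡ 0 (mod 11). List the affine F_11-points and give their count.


Affine F_11-points: {(0, 9), (1, 4), (2, 2), (5, 0), (8, 0), (8, 3), (8, 8)}; count = 7.

For each of the 121 pairs (x, y) ∈ F_11², evaluate f(x, y) mod 11. Record the zeros.
  x = 0: [0↦10, 1↦1, 2↦9, 3↦7, 4↦1, 5↦8, 6↦1, 7↦8, 8↦2, 9↦0, 10↦8]  zeros at y ∈ {9}
  x = 1: [0↦2, 1↦3, 2↦10, 3↦7, 4↦0, 5↦6, 6↦9, 7↦4, 8↦8, 9↦5, 10↦1]  zeros at y ∈ {4}
  x = 2: [0↦2, 1↦9, 2↦0, 3↦3, 4↦2, 5↦3, 6↦1, 7↦2, 8↦1, 9↦4, 10↦6]  zeros at y ∈ {2}
  x = 3: [0↦5, 1↦3, 2↦7, 3↦1, 4↦2, 5↦5, 6↦5, 7↦8, 8↦9, 9↦3, 10↦7]  zeros at y ∈ ∅
  x = 4: [0↦6, 1↦2, 2↦4, 3↦7, 4↦6, 5↦7, 6↦5, 7↦6, 8↦5, 9↦8, 10↦10]  zeros at y ∈ ∅
  x = 5: [0↦0, 1↦1, 2↦8, 3↦5, 4↦9, 5↦4, 6↦7, 7↦2, 8↦6, 9↦3, 10↦10]  zeros at y ∈ {0}
  x = 6: [0↦4, 1↦6, 2↦3, 3↦1, 4↦6, 5↦2, 6↦6, 7↦2, 8↦7, 9↦5, 10↦2]  zeros at y ∈ ∅
  x = 7: [0↦2, 1↦1, 2↦6, 3↦1, 4↦3, 5↦7, 6↦8, 7↦1, 8↦3, 9↦9, 10↦3]  zeros at y ∈ ∅
  x = 8: [0↦0, 1↦3, 2↦1, 3↦0, 4↦6, 5↦3, 6↦8, 7↦5, 8↦0, 9↦10, 10↦8]  zeros at y ∈ {0, 3, 8}
  x = 9: [0↦4, 1↦7, 2↦5, 3↦4, 4↦10, 5↦7, 6↦1, 7↦9, 8↦4, 9↦3, 10↦1]  zeros at y ∈ ∅
  x = 10: [0↦9, 1↦8, 2↦2, 3↦8, 4↦10, 5↦3, 6↦4, 7↦8, 8↦10, 9↦5, 10↦10]  zeros at y ∈ ∅
Collecting zeros: affine points = {(0, 9), (1, 4), (2, 2), (5, 0), (8, 0), (8, 3), (8, 8)}.
Total count |C(F_11)_aff| = 7.
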